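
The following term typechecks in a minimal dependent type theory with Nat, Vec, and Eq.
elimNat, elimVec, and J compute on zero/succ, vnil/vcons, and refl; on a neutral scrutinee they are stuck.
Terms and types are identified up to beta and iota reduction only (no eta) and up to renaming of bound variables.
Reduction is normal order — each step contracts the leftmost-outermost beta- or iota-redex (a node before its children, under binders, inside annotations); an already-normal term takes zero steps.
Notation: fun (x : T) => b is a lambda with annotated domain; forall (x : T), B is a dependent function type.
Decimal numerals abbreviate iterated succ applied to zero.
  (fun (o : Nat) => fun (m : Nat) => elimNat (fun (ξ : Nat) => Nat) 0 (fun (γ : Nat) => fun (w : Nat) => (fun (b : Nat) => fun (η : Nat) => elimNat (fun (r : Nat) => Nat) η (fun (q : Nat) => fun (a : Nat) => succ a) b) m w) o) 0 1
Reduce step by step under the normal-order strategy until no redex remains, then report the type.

normal-order reduction:
  (fun (o : Nat) => fun (m : Nat) => elimNat (fun (ξ : Nat) => Nat) 0 (fun (γ : Nat) => fun (w : Nat) => (fun (b : Nat) => fun (η : Nat) => elimNat (fun (r : Nat) => Nat) η (fun (q : Nat) => fun (a : Nat) => succ a) b) m w) o) 0 1
  ~> (fun (o : Nat) => elimNat (fun (m : Nat) => Nat) 0 (fun (ξ : Nat) => fun (γ : Nat) => (fun (w : Nat) => fun (b : Nat) => elimNat (fun (η : Nat) => Nat) b (fun (r : Nat) => fun (q : Nat) => succ q) w) o γ) 0) 1
  ~> elimNat (fun (o : Nat) => Nat) 0 (fun (m : Nat) => fun (ξ : Nat) => (fun (γ : Nat) => fun (w : Nat) => elimNat (fun (b : Nat) => Nat) w (fun (η : Nat) => fun (r : Nat) => succ r) γ) 1 ξ) 0
  ~> 0
inferred type:
  Nat


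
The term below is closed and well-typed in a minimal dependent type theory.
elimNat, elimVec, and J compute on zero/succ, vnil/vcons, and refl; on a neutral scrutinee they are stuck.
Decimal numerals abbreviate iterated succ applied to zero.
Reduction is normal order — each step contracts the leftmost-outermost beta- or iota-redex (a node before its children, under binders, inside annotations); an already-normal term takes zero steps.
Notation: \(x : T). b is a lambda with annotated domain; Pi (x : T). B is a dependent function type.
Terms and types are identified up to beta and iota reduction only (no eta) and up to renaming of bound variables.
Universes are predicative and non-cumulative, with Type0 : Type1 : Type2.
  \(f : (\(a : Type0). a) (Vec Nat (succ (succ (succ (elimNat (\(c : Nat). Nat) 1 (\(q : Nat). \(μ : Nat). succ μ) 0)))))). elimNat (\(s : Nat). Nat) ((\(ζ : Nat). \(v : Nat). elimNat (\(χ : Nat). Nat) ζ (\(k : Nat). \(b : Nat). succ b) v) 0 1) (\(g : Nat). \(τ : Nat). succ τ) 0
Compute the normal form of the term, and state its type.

resulting normal form:
  \(f : Vec Nat 4). 1
type:
  Pi (f : Vec Nat 4). Nat
observation: contracting a beta-redex first, the term normalizes in 9 steps.


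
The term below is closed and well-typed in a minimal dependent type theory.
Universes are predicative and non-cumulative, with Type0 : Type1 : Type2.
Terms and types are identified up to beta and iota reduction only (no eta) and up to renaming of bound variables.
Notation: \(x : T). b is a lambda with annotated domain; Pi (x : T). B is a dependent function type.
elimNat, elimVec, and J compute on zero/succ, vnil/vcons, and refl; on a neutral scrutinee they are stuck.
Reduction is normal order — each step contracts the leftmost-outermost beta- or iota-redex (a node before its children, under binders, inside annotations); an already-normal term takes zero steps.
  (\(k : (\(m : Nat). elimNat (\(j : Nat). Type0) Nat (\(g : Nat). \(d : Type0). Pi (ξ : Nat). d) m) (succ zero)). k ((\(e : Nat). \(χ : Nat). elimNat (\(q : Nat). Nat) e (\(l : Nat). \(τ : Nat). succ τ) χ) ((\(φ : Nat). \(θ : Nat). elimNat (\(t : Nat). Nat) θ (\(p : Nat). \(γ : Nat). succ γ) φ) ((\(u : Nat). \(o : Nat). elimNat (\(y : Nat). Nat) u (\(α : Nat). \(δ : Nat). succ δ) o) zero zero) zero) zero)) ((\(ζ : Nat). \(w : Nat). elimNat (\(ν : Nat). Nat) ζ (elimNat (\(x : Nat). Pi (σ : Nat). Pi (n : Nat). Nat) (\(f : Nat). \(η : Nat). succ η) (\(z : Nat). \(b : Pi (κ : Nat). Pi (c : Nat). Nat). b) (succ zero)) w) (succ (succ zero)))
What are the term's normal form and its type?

reduced normal form:
  succ (succ zero)
the term's type:
  Nat
observation: 17 normal-order steps normalize the term, beginning with a beta-redex.


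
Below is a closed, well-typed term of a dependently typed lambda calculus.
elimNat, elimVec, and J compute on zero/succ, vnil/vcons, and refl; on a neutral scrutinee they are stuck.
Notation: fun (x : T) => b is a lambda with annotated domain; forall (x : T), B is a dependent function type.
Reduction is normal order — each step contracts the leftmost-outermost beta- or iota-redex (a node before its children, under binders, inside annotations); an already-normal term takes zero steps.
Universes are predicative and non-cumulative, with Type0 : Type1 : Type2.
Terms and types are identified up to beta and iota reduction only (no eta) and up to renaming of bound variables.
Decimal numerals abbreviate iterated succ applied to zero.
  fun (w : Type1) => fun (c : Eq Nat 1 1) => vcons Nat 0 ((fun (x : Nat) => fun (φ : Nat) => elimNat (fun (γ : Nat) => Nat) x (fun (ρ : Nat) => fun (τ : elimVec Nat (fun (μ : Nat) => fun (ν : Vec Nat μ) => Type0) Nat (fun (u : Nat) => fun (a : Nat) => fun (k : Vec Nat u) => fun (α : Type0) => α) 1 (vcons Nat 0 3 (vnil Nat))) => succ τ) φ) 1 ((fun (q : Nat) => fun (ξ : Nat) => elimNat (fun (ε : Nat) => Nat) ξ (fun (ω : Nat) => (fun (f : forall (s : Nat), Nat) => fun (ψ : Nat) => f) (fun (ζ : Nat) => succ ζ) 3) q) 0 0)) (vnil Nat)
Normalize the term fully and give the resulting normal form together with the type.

reduced normal form:
  fun (w : Type1) => fun (c : Eq Nat 1 1) => vcons Nat 0 1 (vnil Nat)
type:
  forall (w : Type1), forall (c : Eq Nat 1 1), Vec Nat 1
observation: 12 normal-order steps separate the term from its normal form.


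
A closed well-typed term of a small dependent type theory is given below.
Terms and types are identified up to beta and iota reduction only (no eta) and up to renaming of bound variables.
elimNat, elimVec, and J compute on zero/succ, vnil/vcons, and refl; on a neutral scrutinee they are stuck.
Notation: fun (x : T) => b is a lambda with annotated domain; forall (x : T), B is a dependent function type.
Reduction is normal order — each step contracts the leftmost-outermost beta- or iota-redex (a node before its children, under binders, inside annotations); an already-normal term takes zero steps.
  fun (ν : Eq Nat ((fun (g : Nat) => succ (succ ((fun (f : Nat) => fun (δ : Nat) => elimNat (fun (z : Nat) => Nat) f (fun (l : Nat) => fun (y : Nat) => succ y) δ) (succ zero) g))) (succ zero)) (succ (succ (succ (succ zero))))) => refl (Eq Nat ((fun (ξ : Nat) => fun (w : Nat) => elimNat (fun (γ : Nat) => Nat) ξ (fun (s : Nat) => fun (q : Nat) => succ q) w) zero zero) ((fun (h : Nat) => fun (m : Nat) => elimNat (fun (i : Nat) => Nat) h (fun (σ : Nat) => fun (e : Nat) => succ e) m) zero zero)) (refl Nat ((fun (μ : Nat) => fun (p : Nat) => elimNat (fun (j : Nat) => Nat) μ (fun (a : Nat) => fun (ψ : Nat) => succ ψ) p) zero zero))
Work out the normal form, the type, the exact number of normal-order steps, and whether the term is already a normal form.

normal form:
  fun (ν : Eq Nat (succ (succ (succ (succ zero)))) (succ (succ (succ (succ zero))))) => refl (Eq Nat zero zero) (refl Nat zero)
the term's type:
  forall (ν : Eq Nat (succ (succ (succ (succ zero)))) (succ (succ (succ (succ zero))))), Eq (Eq Nat zero zero) (refl Nat zero) (refl Nat zero)
normal-order step count: 16
started in normal form: no
first contracted redex: a beta-redex


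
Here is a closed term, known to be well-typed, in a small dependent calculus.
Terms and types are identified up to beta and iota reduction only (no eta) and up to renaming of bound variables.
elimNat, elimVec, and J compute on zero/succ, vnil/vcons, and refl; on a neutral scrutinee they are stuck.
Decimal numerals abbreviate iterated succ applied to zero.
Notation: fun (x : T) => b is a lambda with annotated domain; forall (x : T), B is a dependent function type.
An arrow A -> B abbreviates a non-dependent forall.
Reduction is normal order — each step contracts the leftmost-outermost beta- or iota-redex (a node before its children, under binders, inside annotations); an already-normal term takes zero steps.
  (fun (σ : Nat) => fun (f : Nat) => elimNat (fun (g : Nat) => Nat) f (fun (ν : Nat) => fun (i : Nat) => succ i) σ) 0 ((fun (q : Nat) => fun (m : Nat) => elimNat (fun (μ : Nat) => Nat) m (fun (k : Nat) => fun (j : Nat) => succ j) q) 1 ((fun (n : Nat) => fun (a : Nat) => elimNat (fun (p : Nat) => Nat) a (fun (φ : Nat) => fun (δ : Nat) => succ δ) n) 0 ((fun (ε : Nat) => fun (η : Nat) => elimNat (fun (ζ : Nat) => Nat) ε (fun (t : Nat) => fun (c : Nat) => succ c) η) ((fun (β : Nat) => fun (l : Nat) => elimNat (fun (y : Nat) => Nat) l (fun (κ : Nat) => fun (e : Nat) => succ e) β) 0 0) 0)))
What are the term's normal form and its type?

resulting normal form:
  1
the term's type:
  Nat


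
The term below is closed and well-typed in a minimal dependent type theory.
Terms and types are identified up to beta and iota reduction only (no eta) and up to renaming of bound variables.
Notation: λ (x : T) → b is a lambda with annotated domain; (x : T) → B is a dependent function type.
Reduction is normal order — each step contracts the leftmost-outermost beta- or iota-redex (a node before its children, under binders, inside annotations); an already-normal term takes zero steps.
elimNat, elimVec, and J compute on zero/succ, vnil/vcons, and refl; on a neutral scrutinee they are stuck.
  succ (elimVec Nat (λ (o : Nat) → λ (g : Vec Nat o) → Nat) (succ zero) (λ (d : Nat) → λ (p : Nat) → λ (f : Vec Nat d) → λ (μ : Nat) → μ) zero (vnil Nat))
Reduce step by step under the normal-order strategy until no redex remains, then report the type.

reduction (normal order):
  succ (elimVec Nat (λ (o : Nat) → λ (g : Vec Nat o) → Nat) (succ zero) (λ (d : Nat) → λ (p : Nat) → λ (f : Vec Nat d) → λ (μ : Nat) → μ) zero (vnil Nat))
  ~> succ (succ zero)
inferred type:
  Nat


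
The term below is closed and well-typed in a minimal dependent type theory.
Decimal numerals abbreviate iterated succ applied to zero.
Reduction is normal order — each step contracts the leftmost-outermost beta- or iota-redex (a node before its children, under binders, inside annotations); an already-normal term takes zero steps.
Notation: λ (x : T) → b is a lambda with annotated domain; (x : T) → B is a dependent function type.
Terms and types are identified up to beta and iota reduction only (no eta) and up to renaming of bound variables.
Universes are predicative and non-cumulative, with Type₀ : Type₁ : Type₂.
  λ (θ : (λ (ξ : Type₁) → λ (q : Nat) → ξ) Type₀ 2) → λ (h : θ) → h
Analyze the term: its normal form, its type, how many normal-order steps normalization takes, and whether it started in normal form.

resulting normal form:
  λ (θ : Type₀) → λ (ξ : θ) → ξ
inferred type:
  (θ : Type₀) → (ξ : θ) → θ
reduction steps (normal order): 2
already normal: no
first contracted redex: a beta-redex


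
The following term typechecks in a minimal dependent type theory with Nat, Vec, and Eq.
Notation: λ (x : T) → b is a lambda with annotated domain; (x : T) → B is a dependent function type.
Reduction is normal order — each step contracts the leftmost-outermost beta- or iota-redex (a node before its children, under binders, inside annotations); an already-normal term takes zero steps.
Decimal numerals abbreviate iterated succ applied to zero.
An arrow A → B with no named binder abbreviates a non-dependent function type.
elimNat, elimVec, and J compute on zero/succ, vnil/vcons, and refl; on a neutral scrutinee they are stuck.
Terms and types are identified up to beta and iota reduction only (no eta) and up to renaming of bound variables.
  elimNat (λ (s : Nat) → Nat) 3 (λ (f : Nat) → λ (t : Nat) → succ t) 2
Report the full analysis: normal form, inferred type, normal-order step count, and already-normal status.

normal form:
  5
type:
  Nat
steps to reach normal form (normal order): 7
started in normal form: no
first redex: an elimNat iota-redex


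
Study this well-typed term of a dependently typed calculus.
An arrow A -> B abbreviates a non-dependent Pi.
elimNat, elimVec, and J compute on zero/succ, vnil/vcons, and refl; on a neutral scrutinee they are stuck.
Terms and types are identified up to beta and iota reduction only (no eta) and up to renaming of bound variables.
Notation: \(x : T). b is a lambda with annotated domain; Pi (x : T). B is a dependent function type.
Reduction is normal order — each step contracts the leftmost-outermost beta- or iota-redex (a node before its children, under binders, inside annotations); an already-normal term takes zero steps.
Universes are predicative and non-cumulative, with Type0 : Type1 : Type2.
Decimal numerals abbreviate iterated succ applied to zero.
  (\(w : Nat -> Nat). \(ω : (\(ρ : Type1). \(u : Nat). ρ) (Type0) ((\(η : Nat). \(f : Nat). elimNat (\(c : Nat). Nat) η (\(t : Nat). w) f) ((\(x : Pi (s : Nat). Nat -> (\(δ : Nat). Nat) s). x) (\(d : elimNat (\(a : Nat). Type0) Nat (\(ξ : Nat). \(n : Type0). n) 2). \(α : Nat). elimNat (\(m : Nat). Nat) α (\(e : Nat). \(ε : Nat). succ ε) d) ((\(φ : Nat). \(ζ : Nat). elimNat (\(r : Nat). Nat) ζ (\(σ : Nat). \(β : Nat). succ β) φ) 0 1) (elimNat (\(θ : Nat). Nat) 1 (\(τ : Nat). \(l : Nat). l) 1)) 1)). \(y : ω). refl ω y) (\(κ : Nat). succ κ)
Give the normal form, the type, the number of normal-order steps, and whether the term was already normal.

normal form:
  \(w : Type0). \(ω : w). refl w ω
inferred type:
  Pi (w : Type0). Pi (ω : w). Eq w ω ω
reduction steps (normal order): 3
started in normal form: no
first contracted redex: a beta-redex


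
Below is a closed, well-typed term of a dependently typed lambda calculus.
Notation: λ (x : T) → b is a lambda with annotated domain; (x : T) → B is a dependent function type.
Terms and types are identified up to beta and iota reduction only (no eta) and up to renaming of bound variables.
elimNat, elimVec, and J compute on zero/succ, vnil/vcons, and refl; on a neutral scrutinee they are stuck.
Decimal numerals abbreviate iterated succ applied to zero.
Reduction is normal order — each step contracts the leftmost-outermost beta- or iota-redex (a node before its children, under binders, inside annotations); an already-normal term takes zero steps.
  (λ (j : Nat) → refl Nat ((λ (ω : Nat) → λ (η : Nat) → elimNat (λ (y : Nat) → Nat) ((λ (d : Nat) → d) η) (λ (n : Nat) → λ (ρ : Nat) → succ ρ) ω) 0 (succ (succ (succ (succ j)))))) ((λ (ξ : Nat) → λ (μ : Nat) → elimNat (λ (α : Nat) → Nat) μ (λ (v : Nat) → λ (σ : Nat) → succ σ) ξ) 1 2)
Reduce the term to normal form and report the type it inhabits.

normal form:
  refl Nat 7
type:
  Eq Nat 7 7
observation: normalization takes exactly 11 steps under the normal-order strategy.


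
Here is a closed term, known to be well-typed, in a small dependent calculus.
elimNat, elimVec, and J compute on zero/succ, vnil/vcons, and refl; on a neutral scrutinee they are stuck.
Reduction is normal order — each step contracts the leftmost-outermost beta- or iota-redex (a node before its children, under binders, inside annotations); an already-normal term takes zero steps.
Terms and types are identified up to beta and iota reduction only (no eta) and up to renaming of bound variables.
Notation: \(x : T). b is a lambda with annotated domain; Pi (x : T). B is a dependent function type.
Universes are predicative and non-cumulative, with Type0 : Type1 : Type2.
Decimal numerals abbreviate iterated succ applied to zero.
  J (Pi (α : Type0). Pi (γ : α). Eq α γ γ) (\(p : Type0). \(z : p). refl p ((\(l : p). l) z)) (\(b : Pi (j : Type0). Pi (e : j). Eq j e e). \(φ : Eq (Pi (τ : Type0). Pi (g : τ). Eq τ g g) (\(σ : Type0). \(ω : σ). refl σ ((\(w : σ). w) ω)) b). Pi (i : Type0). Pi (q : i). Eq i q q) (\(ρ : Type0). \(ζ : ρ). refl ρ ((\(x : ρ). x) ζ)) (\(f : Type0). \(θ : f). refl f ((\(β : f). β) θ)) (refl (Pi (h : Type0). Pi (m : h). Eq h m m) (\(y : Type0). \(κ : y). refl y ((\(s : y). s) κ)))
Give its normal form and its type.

resulting normal form:
  \(α : Type0). \(γ : α). refl α γ
inferred type:
  Pi (α : Type0). Pi (γ : α). Eq α γ γ


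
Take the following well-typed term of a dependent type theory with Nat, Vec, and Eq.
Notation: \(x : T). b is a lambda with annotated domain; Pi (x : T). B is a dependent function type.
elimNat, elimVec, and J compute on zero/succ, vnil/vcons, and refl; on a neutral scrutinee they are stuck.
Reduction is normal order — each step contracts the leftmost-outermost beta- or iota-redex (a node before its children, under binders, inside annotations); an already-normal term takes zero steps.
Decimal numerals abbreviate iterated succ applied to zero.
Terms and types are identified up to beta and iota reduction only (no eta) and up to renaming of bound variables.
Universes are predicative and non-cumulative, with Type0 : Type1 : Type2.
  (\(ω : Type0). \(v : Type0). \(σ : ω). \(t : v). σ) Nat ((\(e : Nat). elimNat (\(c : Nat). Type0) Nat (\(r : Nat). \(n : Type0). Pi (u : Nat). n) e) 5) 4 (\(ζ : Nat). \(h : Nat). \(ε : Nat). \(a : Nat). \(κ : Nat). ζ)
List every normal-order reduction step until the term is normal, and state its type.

normal-order reduction:
  (\(ω : Type0). \(v : Type0). \(σ : ω). \(t : v). σ) Nat ((\(e : Nat). elimNat (\(c : Nat). Type0) Nat (\(r : Nat). \(n : Type0). Pi (u : Nat). n) e) 5) 4 (\(ζ : Nat). \(h : Nat). \(ε : Nat). \(a : Nat). \(κ : Nat). ζ)
  ~> (\(ω : Type0). \(v : Nat). \(σ : ω). v) ((\(t : Nat). elimNat (\(e : Nat). Type0) Nat (\(c : Nat). \(r : Type0). Pi (n : Nat). r) t) 5) 4 (\(u : Nat). \(ζ : Nat). \(h : Nat). \(ε : Nat). \(a : Nat). u)
  ~> (\(ω : Nat). \(v : (\(σ : Nat). elimNat (\(t : Nat). Type0) Nat (\(e : Nat). \(c : Type0). Pi (r : Nat). c) σ) 5). ω) 4 (\(n : Nat). \(u : Nat). \(ζ : Nat). \(h : Nat). \(ε : Nat). n)
  ~> (\(ω : (\(v : Nat). elimNat (\(σ : Nat). Type0) Nat (\(t : Nat). \(e : Type0). Pi (c : Nat). e) v) 5). 4) (\(r : Nat). \(n : Nat). \(u : Nat). \(ζ : Nat). \(h : Nat). r)
  ~> 4
inferred type:
  Nat


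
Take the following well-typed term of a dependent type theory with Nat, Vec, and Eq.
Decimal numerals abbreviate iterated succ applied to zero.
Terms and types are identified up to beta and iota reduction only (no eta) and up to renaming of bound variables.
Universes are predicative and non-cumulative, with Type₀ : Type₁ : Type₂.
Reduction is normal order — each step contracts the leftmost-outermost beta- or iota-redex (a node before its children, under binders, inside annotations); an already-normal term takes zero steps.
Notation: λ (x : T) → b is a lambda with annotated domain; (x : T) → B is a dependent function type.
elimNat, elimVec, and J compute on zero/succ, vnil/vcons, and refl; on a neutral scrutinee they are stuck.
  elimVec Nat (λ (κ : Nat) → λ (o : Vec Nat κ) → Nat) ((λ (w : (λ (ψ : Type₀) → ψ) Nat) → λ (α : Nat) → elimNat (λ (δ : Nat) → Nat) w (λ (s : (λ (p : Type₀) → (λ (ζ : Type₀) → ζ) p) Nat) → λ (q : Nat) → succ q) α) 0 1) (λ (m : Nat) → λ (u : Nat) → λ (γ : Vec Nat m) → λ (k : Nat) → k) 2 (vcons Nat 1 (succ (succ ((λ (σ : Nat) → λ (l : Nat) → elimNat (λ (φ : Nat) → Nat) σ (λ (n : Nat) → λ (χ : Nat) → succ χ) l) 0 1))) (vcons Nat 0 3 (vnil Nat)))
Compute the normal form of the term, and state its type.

resulting normal form:
  1
inferred type:
  Nat


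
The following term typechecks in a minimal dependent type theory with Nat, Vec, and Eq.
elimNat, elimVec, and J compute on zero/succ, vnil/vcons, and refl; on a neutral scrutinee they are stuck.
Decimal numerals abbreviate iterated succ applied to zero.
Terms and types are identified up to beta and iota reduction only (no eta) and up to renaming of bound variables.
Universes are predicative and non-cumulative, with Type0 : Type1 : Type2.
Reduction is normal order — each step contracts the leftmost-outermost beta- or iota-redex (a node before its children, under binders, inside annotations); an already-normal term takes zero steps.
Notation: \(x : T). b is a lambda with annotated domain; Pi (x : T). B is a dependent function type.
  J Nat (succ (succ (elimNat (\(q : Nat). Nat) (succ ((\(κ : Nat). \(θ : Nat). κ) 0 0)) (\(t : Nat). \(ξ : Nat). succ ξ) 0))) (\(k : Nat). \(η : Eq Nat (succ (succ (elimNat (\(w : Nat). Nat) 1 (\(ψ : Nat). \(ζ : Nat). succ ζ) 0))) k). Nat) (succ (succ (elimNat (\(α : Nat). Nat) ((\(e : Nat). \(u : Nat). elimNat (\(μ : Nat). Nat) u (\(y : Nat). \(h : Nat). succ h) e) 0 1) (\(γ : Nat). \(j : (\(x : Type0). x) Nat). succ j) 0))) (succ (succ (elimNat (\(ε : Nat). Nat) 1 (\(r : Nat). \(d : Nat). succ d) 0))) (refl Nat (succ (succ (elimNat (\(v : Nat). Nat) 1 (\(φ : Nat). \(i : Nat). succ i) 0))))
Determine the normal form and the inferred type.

resulting normal form:
  3
type:
  Nat
observation: the first redex contracted is a J iota-redex; the normal form is reached in 5 normal-order steps.


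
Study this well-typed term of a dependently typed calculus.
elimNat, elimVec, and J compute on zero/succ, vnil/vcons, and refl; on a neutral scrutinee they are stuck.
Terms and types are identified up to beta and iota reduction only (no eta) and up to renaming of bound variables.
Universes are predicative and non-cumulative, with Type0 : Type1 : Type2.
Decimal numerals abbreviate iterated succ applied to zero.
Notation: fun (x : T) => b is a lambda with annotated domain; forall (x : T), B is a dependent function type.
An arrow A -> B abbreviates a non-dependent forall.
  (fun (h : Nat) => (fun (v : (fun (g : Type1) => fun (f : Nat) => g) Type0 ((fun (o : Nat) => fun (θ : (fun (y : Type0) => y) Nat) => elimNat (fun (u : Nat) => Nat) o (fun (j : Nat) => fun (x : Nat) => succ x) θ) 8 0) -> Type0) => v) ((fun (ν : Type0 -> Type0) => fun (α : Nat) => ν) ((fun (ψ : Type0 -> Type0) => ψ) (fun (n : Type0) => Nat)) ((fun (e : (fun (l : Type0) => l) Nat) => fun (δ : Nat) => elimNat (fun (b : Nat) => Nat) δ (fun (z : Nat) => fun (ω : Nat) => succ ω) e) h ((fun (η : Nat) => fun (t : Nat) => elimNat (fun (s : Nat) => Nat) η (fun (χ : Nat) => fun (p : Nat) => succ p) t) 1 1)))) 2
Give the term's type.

the term's type:
  Type0 -> Type0


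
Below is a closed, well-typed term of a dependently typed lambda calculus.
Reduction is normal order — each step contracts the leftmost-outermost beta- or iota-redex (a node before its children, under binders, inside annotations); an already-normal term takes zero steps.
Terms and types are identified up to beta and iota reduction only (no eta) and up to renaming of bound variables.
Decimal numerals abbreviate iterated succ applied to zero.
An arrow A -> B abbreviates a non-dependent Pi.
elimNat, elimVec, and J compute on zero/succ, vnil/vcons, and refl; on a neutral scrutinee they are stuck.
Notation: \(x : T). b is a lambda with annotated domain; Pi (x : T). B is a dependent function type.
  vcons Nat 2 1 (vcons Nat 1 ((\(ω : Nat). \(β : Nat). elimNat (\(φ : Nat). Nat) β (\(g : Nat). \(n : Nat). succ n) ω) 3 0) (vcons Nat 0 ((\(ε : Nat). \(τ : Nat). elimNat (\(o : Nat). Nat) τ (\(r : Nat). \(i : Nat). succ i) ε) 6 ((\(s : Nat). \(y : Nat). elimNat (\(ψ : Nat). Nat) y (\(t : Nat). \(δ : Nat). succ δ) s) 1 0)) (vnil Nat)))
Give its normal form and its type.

reduced normal form:
  vcons Nat 2 1 (vcons Nat 1 3 (vcons Nat 0 7 (vnil Nat)))
the term's type:
  Vec Nat 3
observation: normalization takes exactly 39 steps under the normal-order strategy.


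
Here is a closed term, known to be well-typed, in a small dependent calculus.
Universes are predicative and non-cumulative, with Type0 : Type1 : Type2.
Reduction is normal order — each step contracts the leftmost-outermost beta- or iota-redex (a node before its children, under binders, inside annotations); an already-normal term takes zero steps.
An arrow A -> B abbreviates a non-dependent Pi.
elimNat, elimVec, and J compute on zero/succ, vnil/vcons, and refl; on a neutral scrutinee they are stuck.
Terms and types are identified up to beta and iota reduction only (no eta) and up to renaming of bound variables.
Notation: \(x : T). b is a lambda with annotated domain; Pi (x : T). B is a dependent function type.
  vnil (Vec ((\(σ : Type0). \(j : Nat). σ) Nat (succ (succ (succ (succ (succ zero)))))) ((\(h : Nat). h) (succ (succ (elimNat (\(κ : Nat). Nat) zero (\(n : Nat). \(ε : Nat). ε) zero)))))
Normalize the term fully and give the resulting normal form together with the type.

resulting normal form:
  vnil (Vec Nat (succ (succ zero)))
type:
  Vec (Vec Nat (succ (succ zero))) zero


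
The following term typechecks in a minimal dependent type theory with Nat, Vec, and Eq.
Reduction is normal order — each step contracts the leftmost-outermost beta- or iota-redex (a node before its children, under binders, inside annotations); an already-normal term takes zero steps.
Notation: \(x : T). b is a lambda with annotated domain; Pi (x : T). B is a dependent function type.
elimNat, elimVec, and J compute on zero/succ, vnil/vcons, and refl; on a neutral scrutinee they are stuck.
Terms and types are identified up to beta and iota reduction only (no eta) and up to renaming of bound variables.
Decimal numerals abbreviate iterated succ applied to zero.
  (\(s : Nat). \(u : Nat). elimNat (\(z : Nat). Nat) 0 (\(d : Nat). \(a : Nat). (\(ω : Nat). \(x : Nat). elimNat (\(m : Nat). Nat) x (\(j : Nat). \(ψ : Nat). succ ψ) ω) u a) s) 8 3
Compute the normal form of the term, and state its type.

normal form:
  24
the term's type:
  Nat
observation: reduction starts at a beta-redex, and 123 normal-order steps reach the normal form.


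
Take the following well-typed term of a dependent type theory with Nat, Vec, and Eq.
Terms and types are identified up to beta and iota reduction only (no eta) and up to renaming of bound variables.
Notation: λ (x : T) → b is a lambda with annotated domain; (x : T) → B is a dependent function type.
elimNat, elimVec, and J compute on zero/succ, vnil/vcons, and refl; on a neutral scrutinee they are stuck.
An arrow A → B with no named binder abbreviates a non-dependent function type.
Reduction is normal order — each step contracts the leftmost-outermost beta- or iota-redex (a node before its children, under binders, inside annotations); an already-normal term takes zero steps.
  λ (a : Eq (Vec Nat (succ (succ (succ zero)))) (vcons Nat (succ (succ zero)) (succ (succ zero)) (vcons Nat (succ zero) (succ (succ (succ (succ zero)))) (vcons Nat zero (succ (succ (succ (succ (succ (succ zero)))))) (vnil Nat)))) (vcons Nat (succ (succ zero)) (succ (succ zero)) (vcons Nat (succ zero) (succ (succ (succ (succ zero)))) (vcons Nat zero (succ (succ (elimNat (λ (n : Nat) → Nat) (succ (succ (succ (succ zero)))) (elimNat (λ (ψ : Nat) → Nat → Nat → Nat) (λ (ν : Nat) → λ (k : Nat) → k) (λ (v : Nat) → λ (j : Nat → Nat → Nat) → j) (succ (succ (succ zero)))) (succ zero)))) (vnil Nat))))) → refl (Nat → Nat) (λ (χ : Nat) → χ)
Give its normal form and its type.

normal form:
  λ (a : Eq (Vec Nat (succ (succ (succ zero)))) (vcons Nat (succ (succ zero)) (succ (succ zero)) (vcons Nat (succ zero) (succ (succ (succ (succ zero)))) (vcons Nat zero (succ (succ (succ (succ (succ (succ zero)))))) (vnil Nat)))) (vcons Nat (succ (succ zero)) (succ (succ zero)) (vcons Nat (succ zero) (succ (succ (succ (succ zero)))) (vcons Nat zero (succ (succ (succ (succ (succ (succ zero)))))) (vnil Nat))))) → refl (Nat → Nat) (λ (n : Nat) → n)
inferred type:
  Eq (Vec Nat (succ (succ (succ zero)))) (vcons Nat (succ (succ zero)) (succ (succ zero)) (vcons Nat (succ zero) (succ (succ (succ (succ zero)))) (vcons Nat zero (succ (succ (succ (succ (succ (succ zero)))))) (vnil Nat)))) (vcons Nat (succ (succ zero)) (succ (succ zero)) (vcons Nat (succ zero) (succ (succ (succ (succ zero)))) (vcons Nat zero (succ (succ (succ (succ (succ (succ zero)))))) (vnil Nat)))) → Eq (Nat → Nat) (λ (a : Nat) → a) (λ (n : Nat) → n)
observation: contracting an elimNat iota-redex first, the term normalizes in 14 steps.


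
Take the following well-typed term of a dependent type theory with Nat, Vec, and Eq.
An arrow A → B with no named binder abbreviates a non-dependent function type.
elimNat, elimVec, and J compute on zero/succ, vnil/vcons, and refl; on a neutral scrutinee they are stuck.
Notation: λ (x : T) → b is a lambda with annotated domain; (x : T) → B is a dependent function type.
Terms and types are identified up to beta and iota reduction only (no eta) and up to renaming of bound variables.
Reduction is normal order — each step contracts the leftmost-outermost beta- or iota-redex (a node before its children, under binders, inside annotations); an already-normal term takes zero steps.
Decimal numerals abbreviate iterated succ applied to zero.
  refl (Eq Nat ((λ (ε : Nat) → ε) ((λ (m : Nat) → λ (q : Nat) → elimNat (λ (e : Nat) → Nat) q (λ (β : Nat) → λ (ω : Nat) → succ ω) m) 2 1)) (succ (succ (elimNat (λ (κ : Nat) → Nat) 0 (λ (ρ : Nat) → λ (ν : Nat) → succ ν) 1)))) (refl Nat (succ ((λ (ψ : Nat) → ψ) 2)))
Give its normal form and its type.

resulting normal form:
  refl (Eq Nat 3 3) (refl Nat 3)
the term's type:
  Eq (Eq Nat 3 3) (refl Nat 3) (refl Nat 3)


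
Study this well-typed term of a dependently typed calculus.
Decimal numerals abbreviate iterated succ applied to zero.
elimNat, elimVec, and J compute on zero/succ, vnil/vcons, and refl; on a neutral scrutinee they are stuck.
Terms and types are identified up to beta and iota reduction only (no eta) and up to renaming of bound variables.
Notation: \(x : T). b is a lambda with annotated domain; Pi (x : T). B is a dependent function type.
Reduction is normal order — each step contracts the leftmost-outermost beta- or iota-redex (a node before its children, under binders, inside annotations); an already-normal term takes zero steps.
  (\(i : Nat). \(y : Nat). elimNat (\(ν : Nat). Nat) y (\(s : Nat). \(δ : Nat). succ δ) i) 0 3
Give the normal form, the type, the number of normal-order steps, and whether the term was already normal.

normal form:
  3
inferred type:
  Nat
reduction steps (normal order): 3
already normal: no
first redex: a beta-redex


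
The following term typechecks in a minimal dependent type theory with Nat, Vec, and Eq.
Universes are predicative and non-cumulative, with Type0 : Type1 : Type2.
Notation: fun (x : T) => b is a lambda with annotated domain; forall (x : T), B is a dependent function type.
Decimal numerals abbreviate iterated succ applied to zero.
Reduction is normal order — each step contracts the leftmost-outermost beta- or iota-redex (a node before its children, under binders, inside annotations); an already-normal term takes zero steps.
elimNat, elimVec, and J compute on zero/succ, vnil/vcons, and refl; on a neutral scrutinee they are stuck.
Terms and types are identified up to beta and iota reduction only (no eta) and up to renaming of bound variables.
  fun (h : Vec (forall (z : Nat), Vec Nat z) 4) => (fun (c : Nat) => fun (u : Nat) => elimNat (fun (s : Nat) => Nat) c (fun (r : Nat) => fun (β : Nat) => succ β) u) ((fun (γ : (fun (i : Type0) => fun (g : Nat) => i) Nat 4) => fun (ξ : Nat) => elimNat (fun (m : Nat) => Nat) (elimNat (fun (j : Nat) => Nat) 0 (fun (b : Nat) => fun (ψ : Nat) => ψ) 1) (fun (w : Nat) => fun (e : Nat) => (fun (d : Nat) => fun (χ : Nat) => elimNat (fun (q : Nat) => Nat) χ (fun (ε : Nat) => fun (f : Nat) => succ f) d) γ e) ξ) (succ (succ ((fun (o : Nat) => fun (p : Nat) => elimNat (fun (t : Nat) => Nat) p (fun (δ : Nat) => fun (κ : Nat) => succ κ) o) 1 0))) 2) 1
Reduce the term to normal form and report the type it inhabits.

resulting normal form:
  fun (h : Vec (forall (z : Nat), Vec Nat z) 4) => 7
the term's type:
  forall (h : Vec (forall (z : Nat), Vec Nat z) 4), Nat
observation: reduction starts at a beta-redex, and 55 normal-order steps reach the normal form.


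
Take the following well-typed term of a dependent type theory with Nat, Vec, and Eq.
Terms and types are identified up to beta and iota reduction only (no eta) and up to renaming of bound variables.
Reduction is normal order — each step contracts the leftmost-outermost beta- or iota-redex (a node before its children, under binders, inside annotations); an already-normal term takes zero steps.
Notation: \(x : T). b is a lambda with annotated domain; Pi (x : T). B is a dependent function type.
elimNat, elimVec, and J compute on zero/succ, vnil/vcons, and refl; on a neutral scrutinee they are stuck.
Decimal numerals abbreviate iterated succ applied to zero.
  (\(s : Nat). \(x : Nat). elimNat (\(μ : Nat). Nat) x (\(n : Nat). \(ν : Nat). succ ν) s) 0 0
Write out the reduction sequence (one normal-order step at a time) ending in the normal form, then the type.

normal-order reduction sequence:
  (\(s : Nat). \(x : Nat). elimNat (\(μ : Nat). Nat) x (\(n : Nat). \(ν : Nat). succ ν) s) 0 0
  ~> (\(s : Nat). elimNat (\(x : Nat). Nat) s (\(μ : Nat). \(n : Nat). succ n) 0) 0
  ~> elimNat (\(s : Nat). Nat) 0 (\(x : Nat). \(μ : Nat). succ μ) 0
  ~> 0
inferred type:
  Nat


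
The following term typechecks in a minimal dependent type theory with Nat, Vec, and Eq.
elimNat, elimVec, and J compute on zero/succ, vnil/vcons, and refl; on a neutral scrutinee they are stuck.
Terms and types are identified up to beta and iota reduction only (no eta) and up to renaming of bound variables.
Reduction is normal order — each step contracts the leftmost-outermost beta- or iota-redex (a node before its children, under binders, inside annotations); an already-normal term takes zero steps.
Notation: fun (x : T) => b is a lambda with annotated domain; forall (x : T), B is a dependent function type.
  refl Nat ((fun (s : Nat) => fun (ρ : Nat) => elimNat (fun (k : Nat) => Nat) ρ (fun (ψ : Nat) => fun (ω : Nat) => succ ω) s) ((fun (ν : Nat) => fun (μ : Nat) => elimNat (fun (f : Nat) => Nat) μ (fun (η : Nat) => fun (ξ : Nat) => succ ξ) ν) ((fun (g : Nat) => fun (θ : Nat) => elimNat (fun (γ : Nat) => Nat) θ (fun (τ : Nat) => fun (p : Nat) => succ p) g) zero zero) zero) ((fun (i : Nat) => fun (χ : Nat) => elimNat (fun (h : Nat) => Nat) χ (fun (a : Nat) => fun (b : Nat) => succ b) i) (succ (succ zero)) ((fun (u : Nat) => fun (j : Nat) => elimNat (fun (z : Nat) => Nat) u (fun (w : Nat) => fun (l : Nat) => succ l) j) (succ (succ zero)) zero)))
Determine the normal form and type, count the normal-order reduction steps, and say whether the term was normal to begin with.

normal form:
  refl Nat (succ (succ (succ (succ zero))))
the term's type:
  Eq Nat (succ (succ (succ (succ zero)))) (succ (succ (succ (succ zero))))
normal-order step count: 21
already normal: no
first contracted redex: a beta-redex


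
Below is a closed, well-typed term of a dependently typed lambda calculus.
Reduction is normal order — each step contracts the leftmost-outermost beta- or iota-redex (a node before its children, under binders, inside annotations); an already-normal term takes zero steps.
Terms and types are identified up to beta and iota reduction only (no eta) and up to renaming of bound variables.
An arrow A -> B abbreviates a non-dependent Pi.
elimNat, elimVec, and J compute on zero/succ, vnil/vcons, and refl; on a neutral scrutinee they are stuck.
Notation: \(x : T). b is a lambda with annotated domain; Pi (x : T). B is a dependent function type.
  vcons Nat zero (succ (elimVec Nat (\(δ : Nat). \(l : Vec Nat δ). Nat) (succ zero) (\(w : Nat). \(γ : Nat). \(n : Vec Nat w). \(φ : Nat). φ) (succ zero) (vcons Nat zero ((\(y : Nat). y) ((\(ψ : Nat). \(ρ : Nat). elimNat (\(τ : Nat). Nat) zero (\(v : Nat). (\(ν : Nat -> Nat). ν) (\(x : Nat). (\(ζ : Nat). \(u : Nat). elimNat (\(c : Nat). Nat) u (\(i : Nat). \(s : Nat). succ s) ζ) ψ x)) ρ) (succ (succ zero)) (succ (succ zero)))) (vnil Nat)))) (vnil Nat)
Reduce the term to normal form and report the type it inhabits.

resulting normal form:
  vcons Nat zero (succ (succ zero)) (vnil Nat)
type:
  Vec Nat (succ zero)


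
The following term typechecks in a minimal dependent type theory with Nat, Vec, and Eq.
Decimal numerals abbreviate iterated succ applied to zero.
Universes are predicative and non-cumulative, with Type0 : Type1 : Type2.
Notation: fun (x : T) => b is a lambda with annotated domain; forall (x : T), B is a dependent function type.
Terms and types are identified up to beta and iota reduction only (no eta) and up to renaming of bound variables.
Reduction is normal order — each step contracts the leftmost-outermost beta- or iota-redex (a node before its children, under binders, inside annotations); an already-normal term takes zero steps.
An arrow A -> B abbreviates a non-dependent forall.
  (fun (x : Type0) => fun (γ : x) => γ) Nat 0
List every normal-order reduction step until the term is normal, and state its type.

normal-order reduction:
  (fun (x : Type0) => fun (γ : x) => γ) Nat 0
  ~> (fun (x : Nat) => x) 0
  ~> 0
the term's type:
  Nat


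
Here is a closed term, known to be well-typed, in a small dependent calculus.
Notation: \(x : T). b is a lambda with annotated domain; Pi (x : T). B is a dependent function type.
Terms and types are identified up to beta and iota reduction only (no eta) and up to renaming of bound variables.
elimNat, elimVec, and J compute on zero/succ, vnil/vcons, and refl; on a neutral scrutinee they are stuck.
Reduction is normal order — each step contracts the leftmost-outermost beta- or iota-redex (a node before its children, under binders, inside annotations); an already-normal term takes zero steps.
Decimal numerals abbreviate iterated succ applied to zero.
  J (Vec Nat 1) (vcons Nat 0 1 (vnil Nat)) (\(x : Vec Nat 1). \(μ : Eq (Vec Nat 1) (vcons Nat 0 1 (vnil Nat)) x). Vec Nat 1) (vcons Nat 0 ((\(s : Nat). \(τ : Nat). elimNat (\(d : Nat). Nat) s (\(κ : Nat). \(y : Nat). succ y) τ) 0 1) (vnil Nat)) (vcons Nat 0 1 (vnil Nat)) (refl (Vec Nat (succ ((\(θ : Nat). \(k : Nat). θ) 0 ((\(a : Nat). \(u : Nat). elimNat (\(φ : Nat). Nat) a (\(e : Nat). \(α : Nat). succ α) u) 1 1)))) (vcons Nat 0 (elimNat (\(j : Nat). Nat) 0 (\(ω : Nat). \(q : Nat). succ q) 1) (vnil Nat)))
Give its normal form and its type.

resulting normal form:
  vcons Nat 0 1 (vnil Nat)
type:
  Vec Nat 1


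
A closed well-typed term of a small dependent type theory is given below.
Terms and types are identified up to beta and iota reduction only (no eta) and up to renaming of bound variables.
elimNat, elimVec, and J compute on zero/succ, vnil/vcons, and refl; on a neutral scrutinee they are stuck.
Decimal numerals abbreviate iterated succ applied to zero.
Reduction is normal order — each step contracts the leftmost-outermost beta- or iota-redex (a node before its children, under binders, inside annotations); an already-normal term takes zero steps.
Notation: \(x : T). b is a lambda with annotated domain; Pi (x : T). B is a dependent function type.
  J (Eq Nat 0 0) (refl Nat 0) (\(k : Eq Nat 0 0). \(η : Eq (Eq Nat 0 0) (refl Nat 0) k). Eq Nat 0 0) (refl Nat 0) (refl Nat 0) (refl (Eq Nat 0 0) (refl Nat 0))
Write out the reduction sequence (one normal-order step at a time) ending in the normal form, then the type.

normal-order reduction sequence:
  J (Eq Nat 0 0) (refl Nat 0) (\(k : Eq Nat 0 0). \(η : Eq (Eq Nat 0 0) (refl Nat 0) k). Eq Nat 0 0) (refl Nat 0) (refl Nat 0) (refl (Eq Nat 0 0) (refl Nat 0))
  ~> refl Nat 0
type:
  Eq Nat 0 0


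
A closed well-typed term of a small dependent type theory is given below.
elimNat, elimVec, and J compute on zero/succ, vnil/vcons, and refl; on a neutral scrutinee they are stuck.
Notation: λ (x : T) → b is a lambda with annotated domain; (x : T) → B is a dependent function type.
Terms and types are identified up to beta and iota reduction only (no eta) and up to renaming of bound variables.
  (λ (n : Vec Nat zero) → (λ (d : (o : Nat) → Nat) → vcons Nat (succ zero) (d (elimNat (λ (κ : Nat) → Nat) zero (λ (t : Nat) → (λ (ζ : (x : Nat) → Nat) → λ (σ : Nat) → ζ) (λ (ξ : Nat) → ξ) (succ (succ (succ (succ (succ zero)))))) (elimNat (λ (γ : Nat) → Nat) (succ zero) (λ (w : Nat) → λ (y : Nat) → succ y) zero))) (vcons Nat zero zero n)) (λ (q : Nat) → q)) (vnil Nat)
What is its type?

type:
  Vec Nat (succ (succ zero))
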